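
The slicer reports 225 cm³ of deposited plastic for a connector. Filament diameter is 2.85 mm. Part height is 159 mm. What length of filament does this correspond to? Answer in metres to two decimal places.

35.27 m

A = π r² = π × 1.425² = 6.3794 mm².
Length = 225 cm³ / 6.3794 mm² = 225000 / 6.3794 = 35269.77 mm = 35.27 m.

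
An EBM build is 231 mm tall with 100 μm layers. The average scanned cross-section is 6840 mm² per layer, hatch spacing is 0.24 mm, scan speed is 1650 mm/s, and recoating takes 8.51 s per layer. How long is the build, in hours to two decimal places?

Layer count = ceil(231 / 0.1) = 2310.
Per-layer scan distance = 6840 / 0.24, so 28500 mm.
Scan time per layer = 28500 / 1650 = 17.2727 s.
Per-layer time = 17.2727 + 8.51 = 25.7827 s.
Total: 2310 × 25.7827 s = 59558.037 s → 16.54 hours.

16.54 hours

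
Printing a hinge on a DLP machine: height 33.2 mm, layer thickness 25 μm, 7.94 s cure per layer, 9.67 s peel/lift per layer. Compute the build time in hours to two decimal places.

Layers = ⌈33.2/0.025⌉ = 1328.
Cycle time = 7.94 + 9.67, so 17.61 s.
Total = 1328 × 17.61 = 23386.08 s = 6.50 hours.

6.50 hours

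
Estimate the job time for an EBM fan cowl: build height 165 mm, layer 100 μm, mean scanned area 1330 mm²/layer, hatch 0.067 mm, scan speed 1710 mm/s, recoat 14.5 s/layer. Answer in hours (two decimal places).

11.97 hours

Layers = ⌈165/0.1⌉ = 1650.
Hatch length per layer: 1330 / 0.067 → 19850.7 mm.
Per-layer scan time = 19850.7 / 1710 = 11.6086 s.
Per-layer time = 11.6086 + 14.5, so 26.1086 s.
Build time = 1650 × 26.1086 = 43079.19 s = 11.97 hours.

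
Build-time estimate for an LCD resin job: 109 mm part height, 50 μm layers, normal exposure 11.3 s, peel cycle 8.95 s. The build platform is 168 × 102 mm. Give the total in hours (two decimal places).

12.26 hours

Layers = ⌈109/0.05⌉ = 2180.
Per-layer time: 11.3 + 8.95 → 20.25 s.
Build time: 2180 × 20.25 s = 44145 s, i.e. 12.26 hours.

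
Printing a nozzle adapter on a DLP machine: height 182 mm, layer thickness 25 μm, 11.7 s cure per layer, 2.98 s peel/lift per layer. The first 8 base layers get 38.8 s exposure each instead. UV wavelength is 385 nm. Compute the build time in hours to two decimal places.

Layer count = ceil(182 / 0.025) = 7280.
Burn-in layers = 8 × (38.8 + 2.98), so 334.24 s.
Remaining layers = 7272 × (11.7 + 2.98), so 106752.96 s.
Sum: 334.24 + 106752.96 = 107087.2 s → 29.75 hours.

29.75 hours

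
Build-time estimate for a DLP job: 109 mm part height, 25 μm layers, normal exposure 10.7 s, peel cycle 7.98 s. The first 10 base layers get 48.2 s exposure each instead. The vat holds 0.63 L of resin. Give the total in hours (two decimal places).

22.73 hours

Layers = ⌈109/0.025⌉ = 4360.
Burn-in layers: 10 × (48.2 + 7.98) → 561.8 s.
Normal layers: 4350 × (10.7 + 7.98) → 81258 s.
Total = 561.8 + 81258 = 81819.8 s = 22.73 hours.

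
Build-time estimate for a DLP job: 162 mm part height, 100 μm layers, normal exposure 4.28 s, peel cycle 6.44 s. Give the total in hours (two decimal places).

Number of layers: 162 / 0.1 → 1620 (rounded up).
Per-layer time = 4.28 + 6.44, so 10.72 s.
Total = 1620 × 10.72 = 17366.4 s = 4.82 hours.

4.82 hours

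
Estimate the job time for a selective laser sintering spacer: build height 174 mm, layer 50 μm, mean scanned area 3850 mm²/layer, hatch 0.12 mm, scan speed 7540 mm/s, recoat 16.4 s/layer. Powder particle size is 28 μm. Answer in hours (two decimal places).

Layer count = ceil(174 / 0.05) = 3480.
Per-layer scan distance = 3850 / 0.12, so 32083.3 mm.
Scan time per layer = 32083.3 / 7540 = 4.2551 s.
Time per layer = 4.2551 + 16.4 = 20.6551 s.
Total: 3480 × 20.6551 s = 71879.748 s → 19.97 hours.

19.97 hours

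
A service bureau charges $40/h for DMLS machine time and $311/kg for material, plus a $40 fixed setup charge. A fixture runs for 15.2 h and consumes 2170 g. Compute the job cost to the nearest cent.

Machine-time cost = 40 × 15.2, so $608.00.
Material cost = 311 × 2170/1000, so $674.87.
Adding setup: 608.00 + 674.87 + 40 → $1322.87.

$1322.87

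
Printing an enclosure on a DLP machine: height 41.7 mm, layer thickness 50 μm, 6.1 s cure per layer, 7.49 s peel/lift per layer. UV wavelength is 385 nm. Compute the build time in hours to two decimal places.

3.15 hours

Number of layers: 41.7 / 0.05 → 834 (rounded up).
Each layer takes = 6.1 + 7.49 = 13.59 s.
Build time: 834 × 13.59 s = 11334.06 s, i.e. 3.15 hours.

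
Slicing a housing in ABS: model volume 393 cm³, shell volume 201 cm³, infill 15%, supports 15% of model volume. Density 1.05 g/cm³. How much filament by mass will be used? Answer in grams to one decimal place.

Volume inside the shell = 393 − 201, so 192 cm³.
Infill volume = 0.15 × 192 = 28.8 cm³.
Support: 0.15 × 393 → 58.95 cm³.
Total extruded = 201 + 28.8 + 58.95, so 288.75 cm³.
Mass = 288.75 × 1.05 = 303.1875 g.

303.2 g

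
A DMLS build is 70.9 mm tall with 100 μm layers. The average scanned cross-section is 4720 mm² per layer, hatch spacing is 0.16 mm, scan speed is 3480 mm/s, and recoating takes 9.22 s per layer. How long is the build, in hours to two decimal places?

3.49 hours

Layer count = ceil(70.9 / 0.1) = 709.
Per-layer scan distance = 4720 / 0.16 = 29500 mm.
Scan time per layer = 29500 / 3480 = 8.477 s.
Layer cycle = 8.477 + 9.22, so 17.697 s.
Build time = 709 × 17.697 = 12547.173 s = 3.49 hours.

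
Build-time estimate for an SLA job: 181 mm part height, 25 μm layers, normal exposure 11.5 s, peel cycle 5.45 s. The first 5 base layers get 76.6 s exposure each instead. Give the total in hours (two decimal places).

Layer count = ceil(181 / 0.025) = 7240.
Base layers: 5 × (76.6 + 5.45) → 410.25 s.
Remaining layers = 7235 × (11.5 + 5.45) = 122633.25 s.
Sum: 410.25 + 122633.25 = 123043.5 s → 34.18 hours.

34.18 hours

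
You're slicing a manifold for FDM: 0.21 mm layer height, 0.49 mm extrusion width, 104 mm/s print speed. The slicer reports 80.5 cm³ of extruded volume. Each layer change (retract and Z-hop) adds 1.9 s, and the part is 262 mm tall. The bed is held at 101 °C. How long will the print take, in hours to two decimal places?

Line area = 0.21 × 0.49, so 0.1029 mm².
Path length: 80500 mm³ / 0.1029 mm² → 782312.9 mm.
Print-move time = 782312.9 / 104, so 7522.2 s.
Layer count = ceil(262 / 0.21) = 1248.
Layer-change overhead = 1248 × 1.9 = 2371.2 s.
Altogether 7522.2 + 2371.2 = 9893.4 s, i.e. 2.75 hours.

2.75 hours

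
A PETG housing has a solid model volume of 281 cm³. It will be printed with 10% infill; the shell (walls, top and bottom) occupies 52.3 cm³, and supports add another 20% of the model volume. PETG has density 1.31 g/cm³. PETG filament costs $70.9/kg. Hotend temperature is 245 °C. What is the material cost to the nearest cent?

$12.20

Volume inside the shell: 281 − 52.3 → 228.7 cm³.
Deposited infill = 0.10 × 228.7, so 22.87 cm³.
Support = 0.20 × 281 = 56.2 cm³.
Total extruded: 52.3 + 22.87 + 56.2 → 131.37 cm³.
Mass = 131.37 × 1.31 = 172.0947 g.
Cost = 172.0947 g / 1000 × $70.9/kg = $12.20.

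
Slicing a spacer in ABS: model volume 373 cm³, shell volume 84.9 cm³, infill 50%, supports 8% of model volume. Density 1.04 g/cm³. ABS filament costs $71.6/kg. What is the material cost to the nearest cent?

Infill region = 373 − 84.9, so 288.1 cm³.
Infill deposited: 0.50 × 288.1 → 144.05 cm³.
Support = 0.08 × 373, so 29.84 cm³.
Total printed volume = 84.9 + 144.05 + 29.84, so 258.79 cm³.
Mass = 258.79 × 1.04, so 269.1416 g.
At $71.6/kg: 269.1416/1000 × 71.6 = $19.27.

$19.27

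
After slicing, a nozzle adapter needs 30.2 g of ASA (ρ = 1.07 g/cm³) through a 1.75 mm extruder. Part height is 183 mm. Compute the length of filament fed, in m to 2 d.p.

11.73 m

Volume = 30.2 g / 1.07 g·cm⁻³ = 28.2243 cm³ = 28224.3 mm³.
Cross-section of 1.75 mm filament: π·(1.75/2)² = 2.4053 mm².
L = V/A = 28224.3/2.4053 = 11734.21 mm → 11.73 m.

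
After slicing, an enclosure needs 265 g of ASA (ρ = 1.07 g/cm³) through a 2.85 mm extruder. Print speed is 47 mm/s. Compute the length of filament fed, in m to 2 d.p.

38.82 m

Volume = 265 g / 1.07 g·cm⁻³ = 247.6636 cm³ = 247663.6 mm³.
Filament cross-section = π × (2.85/2)² = 6.3794 mm².
Length = 247663.6 / 6.3794 = 38822.4 mm = 38.82 m.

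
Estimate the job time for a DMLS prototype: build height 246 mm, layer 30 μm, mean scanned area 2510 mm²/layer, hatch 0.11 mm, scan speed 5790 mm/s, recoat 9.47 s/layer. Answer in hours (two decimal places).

Number of layers: 246 / 0.03 → 8200 (rounded up).
Hatch length per layer: 2510 / 0.11 → 22818.2 mm.
Laser time per layer = 22818.2 / 5790, so 3.941 s.
Time per layer = 3.941 + 9.47, so 13.411 s.
Build time = 8200 × 13.411 = 109970.2 s = 30.55 hours.

30.55 hours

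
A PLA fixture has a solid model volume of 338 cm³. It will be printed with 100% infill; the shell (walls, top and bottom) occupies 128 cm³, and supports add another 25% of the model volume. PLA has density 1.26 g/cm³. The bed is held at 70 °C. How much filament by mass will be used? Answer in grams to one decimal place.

Volume inside the shell = 338 − 128, so 210 cm³.
Infill deposited = 1.00 × 210, so 210 cm³.
Support = 0.25 × 338 = 84.5 cm³.
Deposited volume = 128 + 210 + 84.5, so 422.5 cm³.
Mass = 422.5 × 1.26 = 532.35 g.

532.4 g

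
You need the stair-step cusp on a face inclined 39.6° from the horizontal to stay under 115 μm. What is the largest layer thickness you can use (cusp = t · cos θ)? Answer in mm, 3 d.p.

0.149 mm

Layer height = cusp / cos(39.6°) = 0.115 / 0.7705 = 0.149 mm.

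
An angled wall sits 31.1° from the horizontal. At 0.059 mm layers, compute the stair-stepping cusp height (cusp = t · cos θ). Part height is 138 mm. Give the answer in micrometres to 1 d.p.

50.5 μm

cos(31.1°) = 0.8563, so cusp = 0.059 × 0.8563 = 0.050522 mm → 50.5 μm.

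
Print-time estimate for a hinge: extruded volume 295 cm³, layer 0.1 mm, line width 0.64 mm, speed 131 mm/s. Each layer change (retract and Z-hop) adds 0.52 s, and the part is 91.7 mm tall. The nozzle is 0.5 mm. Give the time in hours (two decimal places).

Extrusion cross-section: 0.1 × 0.64 → 0.064 mm².
Path length: 295000 mm³ / 0.064 mm² → 4609375 mm.
Time extruding = 4609375 / 131 = 35186.1 s.
Number of layers: 91.7 / 0.1 → 917 (rounded up).
Layer-change overhead: 917 × 0.52 → 476.84 s.
Altogether 35186.1 + 476.84 = 35662.94 s, i.e. 9.91 hours.

9.91 hours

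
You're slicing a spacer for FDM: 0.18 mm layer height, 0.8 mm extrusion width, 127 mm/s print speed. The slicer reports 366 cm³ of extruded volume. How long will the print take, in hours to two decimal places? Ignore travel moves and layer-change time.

Bead cross-section: 0.18 × 0.8 → 0.144 mm².
Toolpath length = 366 cm³ / 0.144 mm² = 366000 / 0.144 = 2541666.7 mm.
Extrusion time = 2541666.7 / 127, so 20013.1 s.
That's 20013.1 s → 5.56 hours.

5.56 hours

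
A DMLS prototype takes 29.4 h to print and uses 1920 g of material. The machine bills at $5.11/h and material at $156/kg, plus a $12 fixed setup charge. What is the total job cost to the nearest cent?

Machine cost: 5.11 × 29.4 → $150.234.
Material cost: 156 × 1920/1000 → $299.52.
Adding setup: 150.234 + 299.52 + 12 → 461.754 ≈ $461.75.

$461.75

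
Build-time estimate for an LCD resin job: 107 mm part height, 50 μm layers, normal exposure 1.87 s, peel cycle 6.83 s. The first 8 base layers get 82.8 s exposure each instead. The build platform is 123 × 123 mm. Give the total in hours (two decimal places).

Layer count = ceil(107 / 0.05) = 2140.
Burn-in layers = 8 × (82.8 + 6.83), so 717.04 s.
Normal layers = 2132 × (1.87 + 6.83) = 18548.4 s.
Total = 717.04 + 18548.4 = 19265.44 s = 5.35 hours.

5.35 hours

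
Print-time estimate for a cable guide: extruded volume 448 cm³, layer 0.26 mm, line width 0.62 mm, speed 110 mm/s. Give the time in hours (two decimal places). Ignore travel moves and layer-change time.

Bead cross-section = 0.26 × 0.62 = 0.1612 mm².
Total extruded path = 448000/0.1612 = 2779156.3 mm.
Print-move time: 2779156.3 / 110 → 25265.1 s.
In the requested units: 25265.1 s = 7.02 hours.

7.02 hours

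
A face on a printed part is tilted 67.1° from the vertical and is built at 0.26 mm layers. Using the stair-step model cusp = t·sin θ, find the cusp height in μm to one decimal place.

sin(67.1°) = 0.9212, so cusp = 0.26 × 0.9212 = 0.239512 mm → 239.5 μm.

239.5 μm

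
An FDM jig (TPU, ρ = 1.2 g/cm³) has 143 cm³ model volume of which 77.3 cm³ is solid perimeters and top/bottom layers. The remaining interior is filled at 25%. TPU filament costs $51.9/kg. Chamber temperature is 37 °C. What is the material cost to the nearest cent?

Infill region = 143 − 77.3 = 65.7 cm³.
Infill volume = 0.25 × 65.7 = 16.425 cm³.
Total printed volume = 77.3 + 16.425 = 93.725 cm³.
Mass = 93.725 × 1.2 = 112.47 g.
At $51.9/kg: 112.47/1000 × 51.9 = $5.84.

$5.84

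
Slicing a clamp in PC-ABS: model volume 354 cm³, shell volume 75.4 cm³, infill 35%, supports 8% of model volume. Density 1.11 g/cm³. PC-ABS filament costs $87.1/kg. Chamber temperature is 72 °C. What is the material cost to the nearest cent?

Infill region: 354 − 75.4 → 278.6 cm³.
Deposited infill = 0.35 × 278.6, so 97.51 cm³.
Support: 0.08 × 354 → 28.32 cm³.
Total printed volume = 75.4 + 97.51 + 28.32, so 201.23 cm³.
Mass = 201.23 × 1.11 = 223.3653 g.
Cost = 223.3653 g / 1000 × $87.1/kg = $19.46.

$19.46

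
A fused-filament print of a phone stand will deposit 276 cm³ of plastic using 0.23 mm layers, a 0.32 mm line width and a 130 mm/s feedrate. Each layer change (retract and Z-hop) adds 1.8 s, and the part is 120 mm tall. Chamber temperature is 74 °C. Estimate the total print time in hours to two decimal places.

8.27 hours

Extrusion cross-section: 0.23 × 0.32 → 0.0736 mm².
Total extruded path = 276000/0.0736 = 3750000 mm.
Print-move time: 3750000 / 130 → 28846.2 s.
Layer count = ceil(120 / 0.23) = 522.
Layer-change overhead: 522 × 1.8 → 939.6 s.
Altogether 28846.2 + 939.6 = 29785.8 s, i.e. 8.27 hours.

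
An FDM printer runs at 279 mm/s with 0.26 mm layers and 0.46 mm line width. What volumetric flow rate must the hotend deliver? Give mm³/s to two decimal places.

33.37

Extrusion cross-section = 0.26 × 0.46, so 0.1196 mm².
Q = v·A = 279 × 0.1196 = 33.37 mm³/s.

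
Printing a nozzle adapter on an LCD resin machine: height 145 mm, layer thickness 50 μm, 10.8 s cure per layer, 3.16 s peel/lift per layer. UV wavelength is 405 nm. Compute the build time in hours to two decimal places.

Layers = ⌈145/0.05⌉ = 2900.
Per-layer time: 10.8 + 3.16 → 13.96 s.
Total = 2900 × 13.96 = 40484 s = 11.25 hours.

11.25 hours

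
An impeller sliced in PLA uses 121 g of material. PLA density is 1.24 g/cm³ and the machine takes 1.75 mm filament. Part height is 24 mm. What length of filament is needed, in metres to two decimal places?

40.57 m

Volume = 121 g / 1.24 g·cm⁻³ = 97.5806 cm³ = 97580.6 mm³.
Cross-section of 1.75 mm filament: π·(1.75/2)² = 2.4053 mm².
Length = 97580.6 / 2.4053 = 40568.99 mm = 40.57 m.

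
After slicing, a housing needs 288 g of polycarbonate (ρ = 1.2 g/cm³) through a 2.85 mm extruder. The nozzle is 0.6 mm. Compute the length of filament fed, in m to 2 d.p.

37.62 m

Volume = 288 g / 1.2 g·cm⁻³ = 240 cm³ = 240000 mm³.
A = π r² = π × 1.425² = 6.3794 mm².
L = V/A = 240000/6.3794 = 37621.09 mm → 37.62 m.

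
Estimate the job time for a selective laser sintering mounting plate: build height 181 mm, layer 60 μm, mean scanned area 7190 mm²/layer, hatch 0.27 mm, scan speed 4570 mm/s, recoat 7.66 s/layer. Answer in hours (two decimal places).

11.30 hours

Number of layers: 181 / 0.06 → 3017 (rounded up).
Scan path per layer: 7190 / 0.27 → 26629.6 mm.
Scan time per layer: 26629.6 / 4570 → 5.827 s.
Layer cycle = 5.827 + 7.66, so 13.487 s.
Total: 3017 × 13.487 s = 40690.279 s → 11.30 hours.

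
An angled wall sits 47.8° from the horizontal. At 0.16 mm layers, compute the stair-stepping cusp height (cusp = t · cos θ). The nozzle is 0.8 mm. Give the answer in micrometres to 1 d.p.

cos(47.8°) = 0.6717, so cusp = 0.16 × 0.6717 = 0.107472 mm → 107.5 μm.

107.5 μm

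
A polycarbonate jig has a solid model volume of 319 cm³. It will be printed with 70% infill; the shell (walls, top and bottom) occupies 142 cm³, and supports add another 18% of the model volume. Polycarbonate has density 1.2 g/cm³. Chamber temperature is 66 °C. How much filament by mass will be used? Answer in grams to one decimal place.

388.0 g

Infill region = 319 − 142, so 177 cm³.
Infill deposited = 0.70 × 177, so 123.9 cm³.
Support = 0.18 × 319 = 57.42 cm³.
Total printed volume = 142 + 123.9 + 57.42, so 323.32 cm³.
Mass: 323.32 × 1.2 → 387.984 g.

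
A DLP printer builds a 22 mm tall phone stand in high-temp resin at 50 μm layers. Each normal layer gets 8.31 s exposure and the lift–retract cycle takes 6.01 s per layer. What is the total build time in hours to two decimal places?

Layer count = ceil(22 / 0.05) = 440.
Cycle time = 8.31 + 6.01 = 14.32 s.
Total = 440 × 14.32 = 6300.8 s = 1.75 hours.

1.75 hours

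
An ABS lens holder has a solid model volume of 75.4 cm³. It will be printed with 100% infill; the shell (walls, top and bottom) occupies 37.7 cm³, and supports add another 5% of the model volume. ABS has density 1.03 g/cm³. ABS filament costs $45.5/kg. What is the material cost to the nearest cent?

Interior volume: 75.4 − 37.7 → 37.7 cm³.
Infill deposited = 1.00 × 37.7, so 37.7 cm³.
Support = 0.05 × 75.4, so 3.77 cm³.
Total printed volume: 37.7 + 37.7 + 3.77 → 79.17 cm³.
Mass = 79.17 × 1.03, so 81.5451 g.
At $45.5/kg: 81.5451/1000 × 45.5 = $3.71.

$3.71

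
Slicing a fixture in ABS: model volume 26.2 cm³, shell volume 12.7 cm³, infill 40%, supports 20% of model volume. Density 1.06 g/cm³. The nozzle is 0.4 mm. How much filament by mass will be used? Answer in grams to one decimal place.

24.7 g

Infill region: 26.2 − 12.7 → 13.5 cm³.
Infill volume = 0.40 × 13.5 = 5.4 cm³.
Support = 0.20 × 26.2, so 5.24 cm³.
Total extruded = 12.7 + 5.4 + 5.24 = 23.34 cm³.
Mass = 23.34 × 1.06, so 24.7404 g.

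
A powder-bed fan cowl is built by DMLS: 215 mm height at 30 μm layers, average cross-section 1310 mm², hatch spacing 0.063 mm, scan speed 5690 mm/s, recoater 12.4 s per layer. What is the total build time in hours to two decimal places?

Layer count = ceil(215 / 0.03) = 7167.
Per-layer scan distance: 1310 / 0.063 → 20793.7 mm.
Per-layer scan time = 20793.7 / 5690, so 3.6544 s.
Layer cycle = 3.6544 + 12.4 = 16.0544 s.
Build time = 7167 × 16.0544 = 115061.8848 s = 31.96 hours.

31.96 hours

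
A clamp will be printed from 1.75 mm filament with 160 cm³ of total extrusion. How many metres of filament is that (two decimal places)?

Filament cross-section = π × (1.75/2)² = 2.4053 mm².
L = 160000 mm³ / 2.4053 mm² = 66519.77 mm, i.e. 66.52 m.

66.52 m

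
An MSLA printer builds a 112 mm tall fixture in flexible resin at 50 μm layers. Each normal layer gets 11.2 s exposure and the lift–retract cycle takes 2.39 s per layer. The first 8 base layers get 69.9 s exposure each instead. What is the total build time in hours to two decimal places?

Layers = ⌈112/0.05⌉ = 2240.
Burn-in layers = 8 × (69.9 + 2.39), so 578.32 s.
Normal layers: 2232 × (11.2 + 2.39) → 30332.88 s.
Total = 578.32 + 30332.88 = 30911.2 s = 8.59 hours.

8.59 hours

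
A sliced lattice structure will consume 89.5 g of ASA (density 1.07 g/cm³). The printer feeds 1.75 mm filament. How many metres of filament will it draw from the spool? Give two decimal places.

34.78 m

Extruded volume: 89.5/1.07 = 83.6449 cm³ (83644.9 mm³).
A = π r² = π × 0.875² = 2.4053 mm².
Length = 83644.9 / 2.4053 = 34775.25 mm = 34.78 m.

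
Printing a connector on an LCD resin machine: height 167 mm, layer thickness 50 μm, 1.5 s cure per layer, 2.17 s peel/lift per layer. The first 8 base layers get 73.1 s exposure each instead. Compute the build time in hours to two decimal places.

Number of layers: 167 / 0.05 → 3340 (rounded up).
Base layers: 8 × (73.1 + 2.17) → 602.16 s.
Normal layers: 3332 × (1.5 + 2.17) → 12228.44 s.
Total = 602.16 + 12228.44 = 12830.6 s = 3.56 hours.

3.56 hours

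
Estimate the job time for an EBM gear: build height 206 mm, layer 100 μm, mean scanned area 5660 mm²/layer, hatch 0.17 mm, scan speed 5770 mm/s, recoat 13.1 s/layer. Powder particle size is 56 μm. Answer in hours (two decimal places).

10.80 hours

Number of layers: 206 / 0.1 → 2060 (rounded up).
Per-layer scan distance: 5660 / 0.17 → 33294.1 mm.
Beam time per layer = 33294.1 / 5770, so 5.7702 s.
Per-layer time: 5.7702 + 13.1 → 18.8702 s.
2060 layers × 18.8702 s/layer = 38872.612 s, i.e. 10.80 hours.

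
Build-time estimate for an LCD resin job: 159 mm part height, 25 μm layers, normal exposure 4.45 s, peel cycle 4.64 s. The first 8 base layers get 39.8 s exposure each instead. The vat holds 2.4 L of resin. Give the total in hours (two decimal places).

Layer count = ceil(159 / 0.025) = 6360.
Burn-in layers = 8 × (39.8 + 4.64) = 355.52 s.
Remaining layers = 6352 × (4.45 + 4.64) = 57739.68 s.
Total = 355.52 + 57739.68 = 58095.2 s = 16.14 hours.

16.14 hours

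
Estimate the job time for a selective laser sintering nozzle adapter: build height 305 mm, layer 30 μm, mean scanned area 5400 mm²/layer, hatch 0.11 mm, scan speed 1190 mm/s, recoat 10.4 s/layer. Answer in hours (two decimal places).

Number of layers: 305 / 0.03 → 10167 (rounded up).
Scan path per layer: 5400 / 0.11 → 49090.9 mm.
Per-layer scan time = 49090.9 / 1190, so 41.2529 s.
Per-layer time: 41.2529 + 10.4 → 51.6529 s.
Total: 10167 × 51.6529 s = 525155.0343 s → 145.88 hours.

145.88 hours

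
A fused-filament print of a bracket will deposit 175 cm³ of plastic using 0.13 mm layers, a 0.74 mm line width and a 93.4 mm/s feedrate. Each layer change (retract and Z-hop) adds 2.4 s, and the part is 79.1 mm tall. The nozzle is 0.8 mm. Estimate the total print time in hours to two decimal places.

Line area = 0.13 × 0.74 = 0.0962 mm².
Path length: 175000 mm³ / 0.0962 mm² → 1819126.8 mm.
Time extruding = 1819126.8 / 93.4, so 19476.7 s.
Layers = ⌈79.1/0.13⌉ = 609.
Layer-change overhead = 609 × 2.4 = 1461.6 s.
Altogether 19476.7 + 1461.6 = 20938.3 s, i.e. 5.82 hours.

5.82 hours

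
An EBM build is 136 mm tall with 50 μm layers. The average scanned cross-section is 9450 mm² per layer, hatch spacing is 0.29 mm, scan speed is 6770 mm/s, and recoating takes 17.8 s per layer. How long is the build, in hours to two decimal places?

Layer count = ceil(136 / 0.05) = 2720.
Per-layer scan distance = 9450 / 0.29, so 32586.2 mm.
Beam time per layer = 32586.2 / 6770 = 4.8133 s.
Per-layer time: 4.8133 + 17.8 → 22.6133 s.
Build time = 2720 × 22.6133 = 61508.176 s = 17.09 hours.

17.09 hours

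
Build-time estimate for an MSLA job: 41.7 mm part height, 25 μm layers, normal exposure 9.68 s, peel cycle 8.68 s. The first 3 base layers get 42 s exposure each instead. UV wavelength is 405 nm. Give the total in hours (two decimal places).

Layers = ⌈41.7/0.025⌉ = 1668.
Bottom layers: 3 × (42 + 8.68) → 152.04 s.
Regular layers = 1665 × (9.68 + 8.68), so 30569.4 s.
Sum: 152.04 + 30569.4 = 30721.44 s → 8.53 hours.

8.53 hours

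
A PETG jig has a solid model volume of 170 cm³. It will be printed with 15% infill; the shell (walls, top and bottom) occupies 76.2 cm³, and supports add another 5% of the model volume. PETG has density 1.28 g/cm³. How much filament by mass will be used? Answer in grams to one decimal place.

Interior volume = 170 − 76.2 = 93.8 cm³.
Infill volume = 0.15 × 93.8 = 14.07 cm³.
Support = 0.05 × 170, so 8.5 cm³.
Total printed volume: 76.2 + 14.07 + 8.5 → 98.77 cm³.
Mass = 98.77 × 1.28, so 126.4256 g.

126.4 g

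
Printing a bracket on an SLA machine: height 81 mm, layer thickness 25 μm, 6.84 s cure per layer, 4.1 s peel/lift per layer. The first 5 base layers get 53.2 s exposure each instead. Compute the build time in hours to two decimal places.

Layer count = ceil(81 / 0.025) = 3240.
Burn-in layers = 5 × (53.2 + 4.1) = 286.5 s.
Remaining layers = 3235 × (6.84 + 4.1), so 35390.9 s.
Sum: 286.5 + 35390.9 = 35677.4 s → 9.91 hours.

9.91 hours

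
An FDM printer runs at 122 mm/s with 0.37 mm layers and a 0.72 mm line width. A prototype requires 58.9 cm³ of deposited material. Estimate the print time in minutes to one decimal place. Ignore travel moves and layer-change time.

30.2 minutes

Bead cross-section = 0.37 × 0.72 = 0.2664 mm².
Toolpath length = 58.9 cm³ / 0.2664 mm² = 58900 / 0.2664 = 221096.1 mm.
Print-move time = 221096.1 / 122 = 1812.3 s.
Converting: 1812.3 s = 30.2 minutes.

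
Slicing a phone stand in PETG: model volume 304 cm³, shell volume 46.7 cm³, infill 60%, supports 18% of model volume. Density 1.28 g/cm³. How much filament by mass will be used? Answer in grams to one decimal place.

Interior volume = 304 − 46.7 = 257.3 cm³.
Deposited infill = 0.60 × 257.3, so 154.38 cm³.
Support = 0.18 × 304 = 54.72 cm³.
Total printed volume = 46.7 + 154.38 + 54.72, so 255.8 cm³.
Mass = 255.8 × 1.28 = 327.424 g.

327.4 g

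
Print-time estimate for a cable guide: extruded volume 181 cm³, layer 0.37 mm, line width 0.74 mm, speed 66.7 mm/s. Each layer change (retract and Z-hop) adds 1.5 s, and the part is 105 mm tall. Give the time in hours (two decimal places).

2.87 hours

Extrusion cross-section = 0.37 × 0.74, so 0.2738 mm².
Toolpath length = 181 cm³ / 0.2738 mm² = 181000 / 0.2738 = 661066.5 mm.
Print-move time = 661066.5 / 66.7, so 9911 s.
Layers = ⌈105/0.37⌉ = 284.
Z-hop total = 284 × 1.5, so 426 s.
Total = 9911 + 426 = 10337 s = 2.87 hours.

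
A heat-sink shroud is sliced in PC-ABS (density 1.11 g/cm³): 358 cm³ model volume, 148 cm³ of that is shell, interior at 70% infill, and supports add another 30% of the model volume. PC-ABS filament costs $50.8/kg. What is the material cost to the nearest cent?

Infill region = 358 − 148, so 210 cm³.
Infill deposited: 0.70 × 210 → 147 cm³.
Support = 0.30 × 358, so 107.4 cm³.
Total extruded: 148 + 147 + 107.4 → 402.4 cm³.
Mass = 402.4 × 1.11 = 446.664 g.
At $50.8/kg: 446.664/1000 × 50.8 = $22.69.

$22.69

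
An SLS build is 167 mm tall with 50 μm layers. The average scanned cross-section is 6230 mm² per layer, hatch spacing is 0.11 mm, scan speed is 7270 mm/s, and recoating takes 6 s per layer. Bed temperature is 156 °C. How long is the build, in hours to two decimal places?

12.79 hours

Layer count = ceil(167 / 0.05) = 3340.
Scan path per layer = 6230 / 0.11, so 56636.4 mm.
Per-layer scan time = 56636.4 / 7270, so 7.7904 s.
Per-layer time = 7.7904 + 6, so 13.7904 s.
Build time = 3340 × 13.7904 = 46059.936 s = 12.79 hours.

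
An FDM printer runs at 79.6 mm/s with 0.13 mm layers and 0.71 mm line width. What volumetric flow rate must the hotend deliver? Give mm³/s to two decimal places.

7.35

A: 0.13 × 0.71 → 0.0923 mm².
Volumetric flow = 79.6 × 0.0923 = 7.35 mm³/s.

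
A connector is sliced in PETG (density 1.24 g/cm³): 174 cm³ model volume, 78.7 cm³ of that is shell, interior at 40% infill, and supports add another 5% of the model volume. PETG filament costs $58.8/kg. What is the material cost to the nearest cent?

$9.15

Infill region = 174 − 78.7, so 95.3 cm³.
Infill deposited = 0.40 × 95.3 = 38.12 cm³.
Support: 0.05 × 174 → 8.7 cm³.
Total printed volume = 78.7 + 38.12 + 8.7 = 125.52 cm³.
Mass = 125.52 × 1.24, so 155.6448 g.
At $58.8/kg: 155.6448/1000 × 58.8 = $9.15.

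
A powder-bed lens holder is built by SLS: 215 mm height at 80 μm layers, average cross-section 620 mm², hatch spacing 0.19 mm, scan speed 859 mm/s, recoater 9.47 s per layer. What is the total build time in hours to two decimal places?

9.91 hours

Number of layers: 215 / 0.08 → 2688 (rounded up).
Per-layer scan distance = 620 / 0.19, so 3263.2 mm.
Laser time per layer = 3263.2 / 859 = 3.7988 s.
Layer cycle = 3.7988 + 9.47 = 13.2688 s.
Total: 2688 × 13.2688 s = 35666.5344 s → 9.91 hours.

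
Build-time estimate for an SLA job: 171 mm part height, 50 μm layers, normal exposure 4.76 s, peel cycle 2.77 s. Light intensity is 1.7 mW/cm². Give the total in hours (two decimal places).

7.15 hours

Layer count = ceil(171 / 0.05) = 3420.
Cycle time: 4.76 + 2.77 → 7.53 s.
Total = 3420 × 7.53 = 25752.6 s = 7.15 hours.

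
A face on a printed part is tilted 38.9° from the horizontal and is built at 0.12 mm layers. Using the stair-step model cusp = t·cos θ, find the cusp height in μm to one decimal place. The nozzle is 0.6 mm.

cos(38.9°) = 0.7782, so cusp = 0.12 × 0.7782 = 0.093384 mm → 93.4 μm.

93.4 μm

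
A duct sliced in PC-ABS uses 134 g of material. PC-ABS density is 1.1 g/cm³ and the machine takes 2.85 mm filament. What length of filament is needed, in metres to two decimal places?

Extruded volume: 134/1.1 = 121.8182 cm³ (121818.2 mm³).
Filament cross-section = π × (2.85/2)² = 6.3794 mm².
Length = 121818.2 / 6.3794 = 19095.56 mm = 19.10 m.

19.10 m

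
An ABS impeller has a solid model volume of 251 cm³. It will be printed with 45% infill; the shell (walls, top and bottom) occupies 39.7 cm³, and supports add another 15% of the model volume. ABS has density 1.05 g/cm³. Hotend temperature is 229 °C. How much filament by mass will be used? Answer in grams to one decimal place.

Infill region: 251 − 39.7 → 211.3 cm³.
Infill deposited: 0.45 × 211.3 → 95.085 cm³.
Support: 0.15 × 251 → 37.65 cm³.
Deposited volume = 39.7 + 95.085 + 37.65 = 172.435 cm³.
Mass: 172.435 × 1.05 → 181.05675 g.

181.1 g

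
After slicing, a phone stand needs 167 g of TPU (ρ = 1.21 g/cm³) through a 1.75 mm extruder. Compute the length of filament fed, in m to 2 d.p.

Volume = 167 g / 1.21 g·cm⁻³ = 138.0165 cm³ = 138016.5 mm³.
A = π r² = π × 0.875² = 2.4053 mm².
L = V/A = 138016.5/2.4053 = 57380.16 mm → 57.38 m.

57.38 m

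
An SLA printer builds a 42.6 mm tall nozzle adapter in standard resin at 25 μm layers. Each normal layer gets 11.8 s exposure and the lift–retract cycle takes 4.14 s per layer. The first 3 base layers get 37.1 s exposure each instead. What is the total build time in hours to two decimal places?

Layers = ⌈42.6/0.025⌉ = 1704.
Base layers: 3 × (37.1 + 4.14) → 123.72 s.
Remaining layers: 1701 × (11.8 + 4.14) → 27113.94 s.
Total = 123.72 + 27113.94 = 27237.66 s = 7.57 hours.

7.57 hours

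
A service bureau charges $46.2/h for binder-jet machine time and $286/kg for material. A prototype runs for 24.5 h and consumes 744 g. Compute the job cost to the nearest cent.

$1344.68

Machine-time cost: 46.2 × 24.5 → $1131.90.
Feedstock cost: 286 × 744/1000 → $212.784.
Job cost: 1131.90 + 212.784 = 1344.684 ≈ $1344.68.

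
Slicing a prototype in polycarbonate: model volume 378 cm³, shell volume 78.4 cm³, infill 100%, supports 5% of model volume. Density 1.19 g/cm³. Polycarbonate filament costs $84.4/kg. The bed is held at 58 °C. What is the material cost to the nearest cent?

Interior volume = 378 − 78.4, so 299.6 cm³.
Infill deposited = 1.00 × 299.6 = 299.6 cm³.
Support = 0.05 × 378 = 18.9 cm³.
Deposited volume: 78.4 + 299.6 + 18.9 → 396.9 cm³.
Mass = 396.9 × 1.19 = 472.311 g.
Cost = 472.311 g / 1000 × $84.4/kg = $39.86.

$39.86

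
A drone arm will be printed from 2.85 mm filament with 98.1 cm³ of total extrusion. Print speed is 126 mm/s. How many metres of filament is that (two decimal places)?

15.38 m

A = π r² = π × 1.425² = 6.3794 mm².
Length = 98.1 cm³ / 6.3794 mm² = 98100 / 6.3794 = 15377.62 mm = 15.38 m.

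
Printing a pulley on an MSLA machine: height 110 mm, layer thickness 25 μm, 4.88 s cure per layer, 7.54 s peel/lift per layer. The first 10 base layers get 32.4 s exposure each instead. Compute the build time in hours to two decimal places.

15.26 hours

Number of layers: 110 / 0.025 → 4400 (rounded up).
Base layers = 10 × (32.4 + 7.54) = 399.4 s.
Regular layers: 4390 × (4.88 + 7.54) → 54523.8 s.
Total = 399.4 + 54523.8 = 54923.2 s = 15.26 hours.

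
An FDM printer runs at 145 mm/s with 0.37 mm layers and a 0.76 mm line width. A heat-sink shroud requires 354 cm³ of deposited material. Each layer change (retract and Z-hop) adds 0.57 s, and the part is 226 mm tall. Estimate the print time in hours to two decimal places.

Line area = 0.37 × 0.76, so 0.2812 mm².
Toolpath length = 354 cm³ / 0.2812 mm² = 354000 / 0.2812 = 1258890.5 mm.
Time extruding = 1258890.5 / 145, so 8682 s.
Number of layers: 226 / 0.37 → 611 (rounded up).
Non-print overhead = 611 × 0.57 = 348.27 s.
Altogether 8682 + 348.27 = 9030.27 s, i.e. 2.51 hours.

2.51 hours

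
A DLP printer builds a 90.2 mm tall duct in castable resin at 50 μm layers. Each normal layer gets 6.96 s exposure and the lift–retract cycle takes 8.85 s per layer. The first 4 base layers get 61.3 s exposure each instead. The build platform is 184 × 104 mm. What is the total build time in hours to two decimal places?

Number of layers: 90.2 / 0.05 → 1804 (rounded up).
Bottom layers = 4 × (61.3 + 8.85), so 280.6 s.
Remaining layers: 1800 × (6.96 + 8.85) → 28458 s.
Sum: 280.6 + 28458 = 28738.6 s → 7.98 hours.

7.98 hours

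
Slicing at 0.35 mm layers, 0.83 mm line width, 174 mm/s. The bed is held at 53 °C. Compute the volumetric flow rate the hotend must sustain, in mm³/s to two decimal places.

50.55

Bead cross-section = 0.35 × 0.83, so 0.2905 mm².
Q = v·A = 174 × 0.2905 = 50.55 mm³/s.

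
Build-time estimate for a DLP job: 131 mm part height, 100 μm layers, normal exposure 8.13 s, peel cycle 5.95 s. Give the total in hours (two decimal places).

5.12 hours

Number of layers: 131 / 0.1 → 1310 (rounded up).
Per-layer time = 8.13 + 5.95 = 14.08 s.
Total = 1310 × 14.08 = 18444.8 s = 5.12 hours.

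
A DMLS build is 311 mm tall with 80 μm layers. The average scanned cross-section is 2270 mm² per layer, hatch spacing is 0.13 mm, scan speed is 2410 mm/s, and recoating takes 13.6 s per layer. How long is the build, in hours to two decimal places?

Layers = ⌈311/0.08⌉ = 3888.
Scan path per layer = 2270 / 0.13, so 17461.5 mm.
Scan time per layer = 17461.5 / 2410 = 7.2454 s.
Layer cycle: 7.2454 + 13.6 → 20.8454 s.
3888 layers × 20.8454 s/layer = 81046.9152 s, i.e. 22.51 hours.

22.51 hours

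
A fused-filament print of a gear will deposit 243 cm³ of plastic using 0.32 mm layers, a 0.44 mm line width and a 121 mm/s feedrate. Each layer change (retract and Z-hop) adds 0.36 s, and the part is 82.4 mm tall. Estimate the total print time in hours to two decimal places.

Extrusion cross-section = 0.32 × 0.44, so 0.1408 mm².
Path length: 243000 mm³ / 0.1408 mm² → 1725852.3 mm.
Print-move time = 1725852.3 / 121, so 14263.2 s.
Layer count = ceil(82.4 / 0.32) = 258.
Layer-change overhead = 258 × 0.36, so 92.88 s.
Altogether 14263.2 + 92.88 = 14356.08 s, i.e. 3.99 hours.

3.99 hours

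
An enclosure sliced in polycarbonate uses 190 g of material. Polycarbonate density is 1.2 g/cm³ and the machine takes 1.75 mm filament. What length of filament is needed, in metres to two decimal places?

Extruded volume: 190/1.2 = 158.3333 cm³ (158333.3 mm³).
Cross-section of 1.75 mm filament: π·(1.75/2)² = 2.4053 mm².
L = V/A = 158333.3/2.4053 = 65826.84 mm → 65.83 m.

65.83 m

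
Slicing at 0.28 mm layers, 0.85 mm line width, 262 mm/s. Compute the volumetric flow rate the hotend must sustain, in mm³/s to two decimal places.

Extrusion cross-section = 0.28 × 0.85, so 0.238 mm².
Q = v·A = 262 × 0.238 = 62.36 mm³/s.

62.36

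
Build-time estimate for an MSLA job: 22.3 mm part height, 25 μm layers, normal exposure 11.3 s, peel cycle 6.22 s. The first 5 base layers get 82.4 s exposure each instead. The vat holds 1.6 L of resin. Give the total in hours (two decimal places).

4.44 hours

Number of layers: 22.3 / 0.025 → 892 (rounded up).
Base layers = 5 × (82.4 + 6.22), so 443.1 s.
Normal layers: 887 × (11.3 + 6.22) → 15540.24 s.
Sum: 443.1 + 15540.24 = 15983.34 s → 4.44 hours.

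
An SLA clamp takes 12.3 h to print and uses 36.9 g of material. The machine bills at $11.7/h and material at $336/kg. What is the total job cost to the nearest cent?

$156.31

Machine cost = 11.7 × 12.3 = $143.91.
Feedstock cost = 336 × 36.9/1000 = $12.3984.
Total = 143.91 + 12.3984 = 156.3084 ≈ $156.31.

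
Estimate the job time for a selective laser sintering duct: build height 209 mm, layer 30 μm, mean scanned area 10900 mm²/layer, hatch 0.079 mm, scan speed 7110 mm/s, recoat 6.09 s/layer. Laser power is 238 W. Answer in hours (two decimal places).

49.34 hours

Layer count = ceil(209 / 0.03) = 6967.
Scan path per layer = 10900 / 0.079 = 137974.7 mm.
Laser time per layer = 137974.7 / 7110 = 19.4057 s.
Per-layer time = 19.4057 + 6.09, so 25.4957 s.
Build time = 6967 × 25.4957 = 177628.5419 s = 49.34 hours.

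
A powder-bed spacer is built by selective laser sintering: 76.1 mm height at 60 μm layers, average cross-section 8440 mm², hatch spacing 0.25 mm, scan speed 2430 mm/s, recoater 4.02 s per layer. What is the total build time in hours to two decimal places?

Layer count = ceil(76.1 / 0.06) = 1269.
Per-layer scan distance: 8440 / 0.25 → 33760 mm.
Scan time per layer = 33760 / 2430, so 13.893 s.
Time per layer: 13.893 + 4.02 → 17.913 s.
1269 layers × 17.913 s/layer = 22731.597 s, i.e. 6.31 hours.

6.31 hours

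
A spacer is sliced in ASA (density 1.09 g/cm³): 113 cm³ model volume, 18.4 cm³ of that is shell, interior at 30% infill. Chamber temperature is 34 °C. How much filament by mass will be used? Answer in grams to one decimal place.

51.0 g

Infill region = 113 − 18.4 = 94.6 cm³.
Deposited infill: 0.30 × 94.6 → 28.38 cm³.
Deposited volume = 18.4 + 28.38, so 46.78 cm³.
Mass = 46.78 × 1.09 = 50.9902 g.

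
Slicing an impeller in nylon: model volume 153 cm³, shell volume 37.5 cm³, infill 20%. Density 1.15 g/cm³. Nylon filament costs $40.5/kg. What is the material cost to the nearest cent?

$2.82

Volume inside the shell: 153 − 37.5 → 115.5 cm³.
Infill volume: 0.20 × 115.5 → 23.1 cm³.
Total printed volume = 37.5 + 23.1, so 60.6 cm³.
Mass = 60.6 × 1.15, so 69.69 g.
At $40.5/kg: 69.69/1000 × 40.5 = $2.82.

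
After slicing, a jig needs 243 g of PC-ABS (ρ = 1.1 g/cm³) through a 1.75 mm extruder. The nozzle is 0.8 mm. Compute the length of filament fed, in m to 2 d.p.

Volume = 243 g / 1.1 g·cm⁻³ = 220.9091 cm³ = 220909.1 mm³.
Filament cross-section = π × (1.75/2)² = 2.4053 mm².
L = V/A = 220909.1/2.4053 = 91842.64 mm → 91.84 m.

91.84 m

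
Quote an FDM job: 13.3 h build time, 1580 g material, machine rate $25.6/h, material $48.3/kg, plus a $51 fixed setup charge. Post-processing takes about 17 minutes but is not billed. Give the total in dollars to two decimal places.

$467.79

Machine cost = 25.6 × 13.3 = $340.48.
Material cost: 48.3 × 1580/1000 → $76.314.
Total = 340.48 + 76.314 + 51 = 467.794 ≈ $467.79.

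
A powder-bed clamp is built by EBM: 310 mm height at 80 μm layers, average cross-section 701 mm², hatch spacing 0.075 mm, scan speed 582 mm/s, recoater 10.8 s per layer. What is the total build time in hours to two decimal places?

28.91 hours

Layers = ⌈310/0.08⌉ = 3875.
Hatch length per layer = 701 / 0.075 = 9346.7 mm.
Beam time per layer = 9346.7 / 582 = 16.0596 s.
Time per layer = 16.0596 + 10.8, so 26.8596 s.
3875 layers × 26.8596 s/layer = 104080.95 s, i.e. 28.91 hours.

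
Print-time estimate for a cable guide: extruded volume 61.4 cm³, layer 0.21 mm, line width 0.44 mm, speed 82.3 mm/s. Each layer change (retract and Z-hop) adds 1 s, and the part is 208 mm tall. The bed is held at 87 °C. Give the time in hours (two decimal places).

Bead cross-section: 0.21 × 0.44 → 0.0924 mm².
Total extruded path = 61400/0.0924 = 664502.2 mm.
Time extruding = 664502.2 / 82.3 = 8074.1 s.
Layers = ⌈208/0.21⌉ = 991.
Layer-change overhead = 991 × 1 = 991 s.
Total = 8074.1 + 991 = 9065.1 s = 2.52 hours.

2.52 hours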